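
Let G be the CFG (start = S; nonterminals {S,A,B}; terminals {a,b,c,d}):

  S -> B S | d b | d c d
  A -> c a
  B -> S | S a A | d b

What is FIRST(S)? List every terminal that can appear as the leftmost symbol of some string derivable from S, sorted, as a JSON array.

FIRST iteration:
[1]
  A via A→c a: +{c}
  B via B→d b: +{d}
  S via S→B S: +{d}
  FIRST(S)={d}  FIRST(A)={c}  FIRST(B)={d}
[2] (no change)
  FIRST(S)={d}  FIRST(A)={c}  FIRST(B)={d}

FIRST(S) = ["d"]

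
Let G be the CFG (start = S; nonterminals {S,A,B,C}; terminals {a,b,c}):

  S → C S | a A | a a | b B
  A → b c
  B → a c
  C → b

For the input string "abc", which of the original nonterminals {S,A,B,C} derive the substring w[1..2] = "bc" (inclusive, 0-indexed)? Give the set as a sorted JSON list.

Convert to CNF:
  S -> C S | T0 B | T2 A | T2 T2
  A -> T0 T1
  B -> T2 T1
  C -> b
  T0 -> b
  T1 -> c
  T2 -> a

CYK fill (cells [i..j] with 1 ≤ i ≤ j ≤ 2 only):
  [1..1]={C,T0}  "b"  orig:{C}
  [2..2]={T1}  "c"  orig:{}
  [1..2]={A}  "bc"

Original NTs in T[1,2] deriving "bc": ["A"]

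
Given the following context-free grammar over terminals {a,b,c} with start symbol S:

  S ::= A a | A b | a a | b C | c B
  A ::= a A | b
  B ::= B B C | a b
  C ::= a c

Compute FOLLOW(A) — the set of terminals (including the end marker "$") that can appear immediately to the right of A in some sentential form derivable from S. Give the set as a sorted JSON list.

FIRST iteration:
[1]
  A via A→a A: +{a}
  A via A→b: +{b}
  B via B→a b: +{a}
  C via C→a c: +{a}
  S via S→A a: +{a,b}
  S via S→c B: +{c}
  FIRST(S)={a,b,c}  FIRST(A)={a,b}  FIRST(B)={a}  FIRST(C)={a}
[2] (stable)
  FIRST(S)={a,b,c}  FIRST(A)={a,b}  FIRST(B)={a}  FIRST(C)={a}

FOLLOW iteration:
FOLLOW(S) := {$}
iter 1:
  B→B B C: FOLLOW(B) ⊇ FIRST(B) = {a}; new: +{a}
  B→B B C: FOLLOW(C) ⊇ FOLLOW(B) ⊇ {a}; new: +{a}
  S→A a: FOLLOW(A) ⊇ FIRST(a) = {a}; new: +{a}
  S→A b: FOLLOW(A) ⊇ FIRST(b) = {b}; new: +{b}
  S→b C: FOLLOW(C) ⊇ FOLLOW(S) ⊇ {$}; new: +{$}
  S→c B: FOLLOW(B) ⊇ FOLLOW(S) ⊇ {$}; new: +{$}
  FOLLOW(S)={$}  FOLLOW(A)={a,b}  FOLLOW(B)={$,a}  FOLLOW(C)={$,a}
iter 2: (no change)
  FOLLOW(S)={$}  FOLLOW(A)={a,b}  FOLLOW(B)={$,a}  FOLLOW(C)={$,a}

FOLLOW(A) = ["a", "b"]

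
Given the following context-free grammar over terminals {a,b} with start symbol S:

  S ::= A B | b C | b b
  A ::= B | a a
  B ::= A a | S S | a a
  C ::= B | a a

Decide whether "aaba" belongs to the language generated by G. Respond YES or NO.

CNF form of G:
  S -> A B | T1 C | T1 T1
  A -> A T0 | S S | T0 T0
  B -> A T0 | S S | T0 T0
  C -> A T0 | S S | T0 T0
  T0 -> a
  T1 -> b

Fill CYK table bottom-up:
  T[0,0] 'a' = {T0}  orig:{}
  T[1,1] 'a' = {T0}  orig:{}
  T[2,2] 'b' = {T1}  orig:{}
  T[3,3] 'a' = {T0}  orig:{}
  T[0,1] 'aa' = {A,B,C}
  T[1,2] 'ab' = ∅
  T[2,3] 'ba' = ∅
  T[0,2] 'aab' = ∅
  T[1,3] 'aba' = ∅
  T[0,3] 'aaba' = ∅

S ∉ T[0,3] ⇒ NO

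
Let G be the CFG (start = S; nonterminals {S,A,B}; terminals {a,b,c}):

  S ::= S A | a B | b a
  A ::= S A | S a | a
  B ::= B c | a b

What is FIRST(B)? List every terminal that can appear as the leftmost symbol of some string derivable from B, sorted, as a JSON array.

Compute FIRST by fixpoint:
[1]
  A via A→a: +{a}
  B via B→a b: +{a}
  S via S→a B: +{a}
  S via S→b a: +{b}
  FIRST[S]={a,b}  FIRST[A]={a}  FIRST[B]={a}
[2]
  A via A→S A: +{b}
  FIRST[S]={a,b}  FIRST[A]={a,b}  FIRST[B]={a}
[3] done
  FIRST[S]={a,b}  FIRST[A]={a,b}  FIRST[B]={a}

FIRST(B) = ["a"]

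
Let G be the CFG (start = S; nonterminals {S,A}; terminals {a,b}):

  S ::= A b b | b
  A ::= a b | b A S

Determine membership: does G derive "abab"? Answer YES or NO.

Convert to CNF:
  S -> A X3 | b
  A -> T0 T1 | T1 X2
  T0 -> a
  T1 -> b
  X2 -> A S
  X3 -> T1 T1

CYK fill:
  [0..0]={T0}  "a"  orig:{}
  [1..1]={S,T1}  "b"  orig:{S}
  [2..2]={T0}  "a"  orig:{}
  [3..3]={S,T1}  "b"  orig:{S}
  [0..1]={A}  "ab"
  [1..2]=∅  "ba"
  [2..3]={A}  "ab"
  [0..2]=∅  "aba"
  [1..3]=∅  "bab"
  [0..3]=∅  "abab"

S ∉ T[0,3] ⇒ NO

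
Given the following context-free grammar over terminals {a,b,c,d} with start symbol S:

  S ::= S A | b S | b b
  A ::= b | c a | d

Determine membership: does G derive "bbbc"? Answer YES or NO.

Convert to CNF:
  S -> S A | T2 S | T2 T2
  A -> T0 T1 | b | d
  T0 -> c
  T1 -> a
  T2 -> b

Fill CYK table bottom-up:
  cell(0,0) b: {A,T2}  orig:{A}
  cell(1,1) b: {A,T2}  orig:{A}
  cell(2,2) b: {A,T2}  orig:{A}
  cell(3,3) c: {T0}  orig:{}
  cell(0,1) bb: {S}
  cell(1,2) bb: {S}
  cell(2,3) bc: ∅
  cell(0,2) bbb: {S}
  cell(1,3) bbc: ∅
  cell(0,3) bbbc: ∅

S ∉ T[0,3] ⇒ NO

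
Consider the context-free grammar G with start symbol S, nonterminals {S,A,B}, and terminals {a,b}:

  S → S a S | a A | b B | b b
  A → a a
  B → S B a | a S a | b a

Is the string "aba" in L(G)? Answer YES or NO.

Convert to CNF:
  S -> S X4 | T0 A | T1 B | T1 T1
  A -> T0 T0
  B -> S X2 | T0 X3 | T1 T0
  T0 -> a
  T1 -> b
  X2 -> B T0
  X3 -> S T0
  X4 -> T0 S

Fill CYK table bottom-up:
  cell(0,0) a: {T0}  orig:{}
  cell(1,1) b: {T1}  orig:{}
  cell(2,2) a: {T0}  orig:{}
  cell(0,1) ab: ∅
  cell(1,2) ba: {B}
  cell(0,2) aba: ∅

S ∉ T[0,2] ⇒ NO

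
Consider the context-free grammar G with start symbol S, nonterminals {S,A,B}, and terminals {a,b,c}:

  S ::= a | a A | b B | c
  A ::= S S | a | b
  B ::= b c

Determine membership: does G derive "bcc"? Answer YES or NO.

Convert to CNF:
  S -> T0 B | T2 A | a | c
  A -> S S | a | b
  B -> T0 T1
  T0 -> b
  T1 -> c
  T2 -> a

CYK table (by increasing span):
  cell(0,0) b: {A,T0}  orig:{A}
  cell(1,1) c: {S,T1}  orig:{S}
  cell(2,2) c: {S,T1}  orig:{S}
  cell(0,1) bc: {B}
  cell(1,2) cc: {A}
  cell(0,2) bcc: ∅

S ∉ T[0,2] ⇒ NO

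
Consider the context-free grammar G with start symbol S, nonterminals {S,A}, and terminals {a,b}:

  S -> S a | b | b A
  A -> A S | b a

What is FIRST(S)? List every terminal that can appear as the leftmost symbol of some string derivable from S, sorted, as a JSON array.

Compute FIRST by fixpoint:
pass 1:
  A via A→b a: +{b}
  S via S→b: +{b}
  FIRST[S]={b}  FIRST[A]={b}
pass 2: (no change)
  FIRST[S]={b}  FIRST[A]={b}

FIRST(S) = ["b"]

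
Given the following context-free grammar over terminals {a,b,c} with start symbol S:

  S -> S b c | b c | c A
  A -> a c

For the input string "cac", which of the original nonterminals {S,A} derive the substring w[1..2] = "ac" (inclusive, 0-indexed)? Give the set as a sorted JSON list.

Convert to CNF:
  S -> S X3 | T1 A | T2 T1
  A -> T0 T1
  T0 -> a
  T1 -> c
  T2 -> b
  X3 -> T2 T1

Fill CYK table bottom-up, restricted to cells inside w[1..2]:
  [1..1]={T0}  "a"  orig:{}
  [2..2]={T1}  "c"  orig:{}
  [1..2]={A}  "ac"

Original NTs in T[1,2] deriving "ac": ["A"]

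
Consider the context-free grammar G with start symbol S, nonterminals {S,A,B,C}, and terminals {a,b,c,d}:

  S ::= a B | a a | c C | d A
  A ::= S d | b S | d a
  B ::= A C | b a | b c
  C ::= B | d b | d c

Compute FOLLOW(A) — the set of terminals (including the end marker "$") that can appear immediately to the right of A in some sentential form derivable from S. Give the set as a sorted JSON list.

FIRST iteration:
[1]
  A via A→b S: +{b}
  A via A→d a: +{d}
  B via B→A C: +{b,d}
  C via C→B: +{b,d}
  S via S→a B: +{a}
  S via S→c C: +{c}
  S via S→d A: +{d}
  FIRST(S)={a,c,d}  FIRST(A)={b,d}  FIRST(B)={b,d}  FIRST(C)={b,d}
[2]
  A via A→S d: +{a,c}
  B via B→A C: +{a,c}
  C via C→B: +{a,c}
  FIRST(S)={a,c,d}  FIRST(A)={a,b,c,d}  FIRST(B)={a,b,c,d}  FIRST(C)={a,b,c,d}
[3] (no change)
  FIRST(S)={a,c,d}  FIRST(A)={a,b,c,d}  FIRST(B)={a,b,c,d}  FIRST(C)={a,b,c,d}

FOLLOW sets:
initialize: $ ∈ FOLLOW(S)
pass 1:
  A→S d: FOLLOW(S) ⊇ FIRST(d) = {d}; new: +{d}
  B→A C: FOLLOW(A) ⊇ FIRST(C) = {a,b,c,d}; new: +{a,b,c,d}
  S→a B: FOLLOW(B) ⊇ FOLLOW(S) ⊇ {$,d}; new: +{$,d}
  S→c C: FOLLOW(C) ⊇ FOLLOW(S) ⊇ {$,d}; new: +{$,d}
  S→d A: FOLLOW(A) ⊇ FOLLOW(S) ⊇ {$,d}; new: +{$}
  FOLLOW(S)={$,d}  FOLLOW(A)={$,a,b,c,d}  FOLLOW(B)={$,d}  FOLLOW(C)={$,d}
pass 2:
  A→b S: FOLLOW(S) ⊇ FOLLOW(A) ⊇ {$,a,b,c,d}; new: +{a,b,c}
  S→a B: FOLLOW(B) ⊇ FOLLOW(S) ⊇ {$,a,b,c,d}; new: +{a,b,c}
  S→c C: FOLLOW(C) ⊇ FOLLOW(S) ⊇ {$,a,b,c,d}; new: +{a,b,c}
  FOLLOW(S)={$,a,b,c,d}  FOLLOW(A)={$,a,b,c,d}  FOLLOW(B)={$,a,b,c,d}  FOLLOW(C)={$,a,b,c,d}
pass 3: done
  FOLLOW(S)={$,a,b,c,d}  FOLLOW(A)={$,a,b,c,d}  FOLLOW(B)={$,a,b,c,d}  FOLLOW(C)={$,a,b,c,d}

FOLLOW(A) = ["$", "a", "b", "c", "d"]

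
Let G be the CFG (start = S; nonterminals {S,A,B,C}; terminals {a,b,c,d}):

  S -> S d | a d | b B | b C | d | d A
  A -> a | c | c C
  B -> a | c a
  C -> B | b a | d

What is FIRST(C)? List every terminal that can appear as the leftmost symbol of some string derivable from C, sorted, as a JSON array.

FIRST sets, iterate to fixpoint:
iter 1:
  A via A→a: +{a}
  A via A→c: +{c}
  B via B→a: +{a}
  B via B→c a: +{c}
  C via C→B: +{a,c}
  C via C→b a: +{b}
  C via C→d: +{d}
  S via S→a d: +{a}
  S via S→b B: +{b}
  S via S→d: +{d}
  FIRST[S]={a,b,d}  FIRST[A]={a,c}  FIRST[B]={a,c}  FIRST[C]={a,b,c,d}
iter 2: (no change)
  FIRST[S]={a,b,d}  FIRST[A]={a,c}  FIRST[B]={a,c}  FIRST[C]={a,b,c,d}

FIRST(C) = ["a", "b", "c", "d"]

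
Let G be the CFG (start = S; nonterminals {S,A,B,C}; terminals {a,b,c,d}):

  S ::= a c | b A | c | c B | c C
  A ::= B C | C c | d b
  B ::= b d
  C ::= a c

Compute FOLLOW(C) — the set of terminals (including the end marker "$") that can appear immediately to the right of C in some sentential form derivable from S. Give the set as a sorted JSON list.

FIRST iteration:
round 1:
  A via A→d b: +{d}
  B via B→b d: +{b}
  C via C→a c: +{a}
  S via S→a c: +{a}
  S via S→b A: +{b}
  S via S→c: +{c}
  FIRST[S]={a,b,c}  FIRST[A]={d}  FIRST[B]={b}  FIRST[C]={a}
round 2:
  A via A→B C: +{b}
  A via A→C c: +{a}
  FIRST[S]={a,b,c}  FIRST[A]={a,b,d}  FIRST[B]={b}  FIRST[C]={a}
round 3: done
  FIRST[S]={a,b,c}  FIRST[A]={a,b,d}  FIRST[B]={b}  FIRST[C]={a}

FOLLOW sets:
seed FOLLOW(S) with $
iter 1:
  A→B C: FOLLOW(B) ⊇ FIRST(C) = {a}; new: +{a}
  A→C c: FOLLOW(C) ⊇ FIRST(c) = {c}; new: +{c}
  S→b A: FOLLOW(A) ⊇ FOLLOW(S) ⊇ {$}; new: +{$}
  S→c B: FOLLOW(B) ⊇ FOLLOW(S) ⊇ {$}; new: +{$}
  S→c C: FOLLOW(C) ⊇ FOLLOW(S) ⊇ {$}; new: +{$}
  S: {$}  A: {$}  B: {$,a}  C: {$,c}
iter 2: (no change)
  S: {$}  A: {$}  B: {$,a}  C: {$,c}

FOLLOW(C) = ["$", "c"]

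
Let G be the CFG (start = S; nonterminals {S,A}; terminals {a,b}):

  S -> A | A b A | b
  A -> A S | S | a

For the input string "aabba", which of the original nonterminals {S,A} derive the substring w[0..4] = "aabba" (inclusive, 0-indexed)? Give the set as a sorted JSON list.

CNF form of G:
  S -> A S | A X2 | a | b
  A -> A S | A X1 | a | b
  T0 -> b
  X1 -> T0 A
  X2 -> T0 A

CYK table (by increasing span) (cells [i..j] with 0 ≤ i ≤ j ≤ 4 only):
  [0..0]={A,S}  "a"
  [1..1]={A,S}  "a"
  [2..2]={A,S,T0}  "b"  orig:{A,S}
  [3..3]={A,S,T0}  "b"  orig:{A,S}
  [4..4]={A,S}  "a"
  [0..1]={A,S}  "aa"
  [1..2]={A,S}  "ab"
  [2..3]={A,S,X1,X2}  "bb"  orig:{A,S}
  [3..4]={A,S,X1,X2}  "ba"  orig:{A,S}
  [0..2]={A,S}  "aab"
  [1..3]={A,S}  "abb"
  [2..4]={A,S,X1,X2}  "bba"  orig:{A,S}
  [0..3]={A,S}  "aabb"
  [1..4]={A,S}  "abba"
  [0..4]={A,S}  "aabba"

Original NTs in T[0,4] deriving "aabba": ["A", "S"]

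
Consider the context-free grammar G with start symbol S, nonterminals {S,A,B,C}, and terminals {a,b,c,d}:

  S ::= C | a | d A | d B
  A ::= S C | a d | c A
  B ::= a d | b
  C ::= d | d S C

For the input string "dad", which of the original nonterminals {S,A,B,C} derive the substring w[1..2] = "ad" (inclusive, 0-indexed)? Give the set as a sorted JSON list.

Convert to CNF:
  S -> T1 A | T1 B | T1 X4 | a | d
  A -> S C | T0 T1 | T2 A
  B -> T0 T1 | b
  C -> T1 X3 | d
  T0 -> a
  T1 -> d
  T2 -> c
  X3 -> S C
  X4 -> S C

CYK table (by increasing span) — only the sub-triangle for w[1..2]:
  T[1,1] 'a' = {S,T0}  orig:{S}
  T[2,2] 'd' = {C,S,T1}  orig:{C,S}
  T[1,2] 'ad' = {A,B,X3,X4}  orig:{A,B}

Original NTs in T[1,2] deriving "ad": ["A", "B"]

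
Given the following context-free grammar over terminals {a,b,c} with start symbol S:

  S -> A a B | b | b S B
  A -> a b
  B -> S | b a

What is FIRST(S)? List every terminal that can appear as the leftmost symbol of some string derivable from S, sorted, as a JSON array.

FIRST sets, iterate to fixpoint:
iter 1:
  A via A→a b: +{a}
  B via B→b a: +{b}
  S via S→A a B: +{a}
  S via S→b: +{b}
  S: {a,b}  A: {a}  B: {b}
iter 2:
  B via B→S: +{a}
  S: {a,b}  A: {a}  B: {a,b}
iter 3: — fixpoint
  S: {a,b}  A: {a}  B: {a,b}

FIRST(S) = ["a", "b"]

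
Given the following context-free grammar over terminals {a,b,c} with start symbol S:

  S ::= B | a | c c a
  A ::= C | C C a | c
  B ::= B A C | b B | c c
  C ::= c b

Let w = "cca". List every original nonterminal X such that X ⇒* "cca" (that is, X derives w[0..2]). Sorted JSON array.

CNF form of G:
  S -> B X5 | T1 T1 | T1 X6 | T2 B | a
  A -> C X3 | T1 T2 | c
  B -> B X4 | T1 T1 | T2 B
  C -> T1 T2
  T0 -> a
  T1 -> c
  T2 -> b
  X3 -> C T0
  X4 -> A C
  X5 -> A C
  X6 -> T1 T0

Fill CYK table bottom-up — only the sub-triangle for w[0..2]:
  [0..0]={A,T1}  "c"  orig:{A}
  [1..1]={A,T1}  "c"  orig:{A}
  [2..2]={S,T0}  "a"  orig:{S}
  [0..1]={B,S}  "cc"
  [1..2]={X6}  "ca"  orig:{}
  [0..2]={S}  "cca"

Original NTs in T[0,2] deriving "cca": ["S"]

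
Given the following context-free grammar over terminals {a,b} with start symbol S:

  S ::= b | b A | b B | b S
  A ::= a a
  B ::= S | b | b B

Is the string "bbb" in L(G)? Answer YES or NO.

CNF form of G:
  S -> T1 A | T1 B | T1 S | b
  A -> T0 T0
  B -> T1 A | T1 B | T1 S | b
  T0 -> a
  T1 -> b

CYK fill:
  [0..0]={B,S,T1}  "b"  orig:{B,S}
  [1..1]={B,S,T1}  "b"  orig:{B,S}
  [2..2]={B,S,T1}  "b"  orig:{B,S}
  [0..1]={B,S}  "bb"
  [1..2]={B,S}  "bb"
  [0..2]={B,S}  "bbb"

S ∈ T[0,2] ⇒ YES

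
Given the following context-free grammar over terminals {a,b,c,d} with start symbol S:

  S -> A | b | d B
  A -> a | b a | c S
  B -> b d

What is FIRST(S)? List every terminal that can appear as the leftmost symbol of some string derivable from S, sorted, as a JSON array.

FIRST iteration:
iter 1:
  A via A→a: +{a}
  A via A→b a: +{b}
  A via A→c S: +{c}
  B via B→b d: +{b}
  S via S→A: +{a,b,c}
  S via S→d B: +{d}
  FIRST[S]={a,b,c,d}  FIRST[A]={a,b,c}  FIRST[B]={b}
iter 2: done
  FIRST[S]={a,b,c,d}  FIRST[A]={a,b,c}  FIRST[B]={b}

FIRST(S) = ["a", "b", "c", "d"]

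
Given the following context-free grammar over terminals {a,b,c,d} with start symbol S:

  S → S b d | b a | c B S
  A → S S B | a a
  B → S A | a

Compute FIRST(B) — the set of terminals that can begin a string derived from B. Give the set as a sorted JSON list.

Compute FIRST by fixpoint:
[1]
  A via A→a a: +{a}
  B via B→a: +{a}
  S via S→b a: +{b}
  S via S→c B S: +{c}
  S: {b,c}  A: {a}  B: {a}
[2]
  A via A→S S B: +{b,c}
  B via B→S A: +{b,c}
  S: {b,c}  A: {a,b,c}  B: {a,b,c}
[3] (no change)
  S: {b,c}  A: {a,b,c}  B: {a,b,c}

FIRST(B) = ["a", "b", "c"]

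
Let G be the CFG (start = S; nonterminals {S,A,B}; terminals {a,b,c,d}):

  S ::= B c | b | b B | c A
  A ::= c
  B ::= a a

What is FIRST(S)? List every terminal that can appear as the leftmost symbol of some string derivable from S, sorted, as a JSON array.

FIRST sets, iterate to fixpoint:
[1]
  A via A→c: +{c}
  B via B→a a: +{a}
  S via S→B c: +{a}
  S via S→b: +{b}
  S via S→c A: +{c}
  S: {a,b,c}  A: {c}  B: {a}
[2] done
  S: {a,b,c}  A: {c}  B: {a}

FIRST(S) = ["a", "b", "c"]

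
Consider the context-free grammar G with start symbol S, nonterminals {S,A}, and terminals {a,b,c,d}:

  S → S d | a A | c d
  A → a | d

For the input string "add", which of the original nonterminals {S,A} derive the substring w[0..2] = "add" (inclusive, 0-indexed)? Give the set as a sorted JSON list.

CNF form of G:
  S -> S T0 | T1 A | T2 T0
  A -> a | d
  T0 -> d
  T1 -> a
  T2 -> c

Fill CYK table bottom-up, restricted to cells inside w[0..2]:
  T[0,0] 'a' = {A,T1}  orig:{A}
  T[1,1] 'd' = {A,T0}  orig:{A}
  T[2,2] 'd' = {A,T0}  orig:{A}
  T[0,1] 'ad' = {S}
  T[1,2] 'dd' = ∅
  T[0,2] 'add' = {S}

Original NTs in T[0,2] deriving "add": ["S"]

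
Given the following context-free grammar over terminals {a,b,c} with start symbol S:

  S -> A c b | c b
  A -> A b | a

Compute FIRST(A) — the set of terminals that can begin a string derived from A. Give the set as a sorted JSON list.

FIRST iteration:
round 1:
  A via A→a: +{a}
  S via S→A c b: +{a}
  S via S→c b: +{c}
  S: {a,c}  A: {a}
round 2: — fixpoint
  S: {a,c}  A: {a}

FIRST(A) = ["a"]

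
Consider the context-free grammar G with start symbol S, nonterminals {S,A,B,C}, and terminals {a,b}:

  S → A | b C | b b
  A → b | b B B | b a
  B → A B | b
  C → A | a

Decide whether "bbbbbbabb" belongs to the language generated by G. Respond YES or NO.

Convert to CNF:
  S -> T0 C | T0 T0 | T0 T1 | T0 X4 | b
  A -> T0 T1 | T0 X2 | b
  B -> A B | b
  C -> T0 T1 | T0 X3 | a | b
  T0 -> b
  T1 -> a
  X2 -> B B
  X3 -> B B
  X4 -> B B

CYK table (by increasing span):
  [0..0]={A,B,C,S,T0}  "b"  orig:{A,B,C,S}
  [1..1]={A,B,C,S,T0}  "b"  orig:{A,B,C,S}
  [2..2]={A,B,C,S,T0}  "b"  orig:{A,B,C,S}
  [3..3]={A,B,C,S,T0}  "b"  orig:{A,B,C,S}
  [4..4]={A,B,C,S,T0}  "b"  orig:{A,B,C,S}
  [5..5]={A,B,C,S,T0}  "b"  orig:{A,B,C,S}
  [6..6]={C,T1}  "a"  orig:{C}
  [7..7]={A,B,C,S,T0}  "b"  orig:{A,B,C,S}
  [8..8]={A,B,C,S,T0}  "b"  orig:{A,B,C,S}
  [0..1]={B,S,X2,X3,X4}  "bb"  orig:{B,S}
  [1..2]={B,S,X2,X3,X4}  "bb"  orig:{B,S}
  [2..3]={B,S,X2,X3,X4}  "bb"  orig:{B,S}
  [3..4]={B,S,X2,X3,X4}  "bb"  orig:{B,S}
  [4..5]={B,S,X2,X3,X4}  "bb"  orig:{B,S}
  [5..6]={A,C,S}  "ba"
  [6..7]=∅  "ab"
  [7..8]={B,S,X2,X3,X4}  "bb"  orig:{B,S}
  [0..2]={A,B,C,S,X2,X3,X4}  "bbb"  orig:{A,B,C,S}
  [1..3]={A,B,C,S,X2,X3,X4}  "bbb"  orig:{A,B,C,S}
  [2..4]={A,B,C,S,X2,X3,X4}  "bbb"  orig:{A,B,C,S}
  [3..5]={A,B,C,S,X2,X3,X4}  "bbb"  orig:{A,B,C,S}
  [4..6]={S}  "bba"
  [5..7]={B}  "bab"
  [6..8]=∅  "abb"
  [0..3]={A,B,C,S,X2,X3,X4}  "bbbb"  orig:{A,B,C,S}
  [1..4]={A,B,C,S,X2,X3,X4}  "bbbb"  orig:{A,B,C,S}
  [2..5]={A,B,C,S,X2,X3,X4}  "bbbb"  orig:{A,B,C,S}
  [3..6]=∅  "bbba"
  [4..7]={B,X2,X3,X4}  "bbab"  orig:{B}
  [5..8]={B,X2,X3,X4}  "babb"  orig:{B}
  [0..4]={A,B,C,S,X2,X3,X4}  "bbbbb"  orig:{A,B,C,S}
  [1..5]={A,B,C,S,X2,X3,X4}  "bbbbb"  orig:{A,B,C,S}
  [2..6]=∅  "bbbba"
  [3..7]={A,B,C,S,X2,X3,X4}  "bbbab"  orig:{A,B,C,S}
  [4..8]={A,B,C,S,X2,X3,X4}  "bbabb"  orig:{A,B,C,S}
  [0..5]={A,B,C,S,X2,X3,X4}  "bbbbbb"  orig:{A,B,C,S}
  [1..6]=∅  "bbbbba"
  [2..7]={A,B,C,S,X2,X3,X4}  "bbbbab"  orig:{A,B,C,S}
  [3..8]={A,B,C,S,X2,X3,X4}  "bbbabb"  orig:{A,B,C,S}
  [0..6]=∅  "bbbbbba"
  [1..7]={A,B,C,S,X2,X3,X4}  "bbbbbab"  orig:{A,B,C,S}
  [2..8]={A,B,C,S,X2,X3,X4}  "bbbbabb"  orig:{A,B,C,S}
  [0..7]={A,B,C,S,X2,X3,X4}  "bbbbbbab"  orig:{A,B,C,S}
  [1..8]={A,B,C,S,X2,X3,X4}  "bbbbbabb"  orig:{A,B,C,S}
  [0..8]={A,B,C,S,X2,X3,X4}  "bbbbbbabb"  orig:{A,B,C,S}

S ∈ T[0,8] ⇒ YES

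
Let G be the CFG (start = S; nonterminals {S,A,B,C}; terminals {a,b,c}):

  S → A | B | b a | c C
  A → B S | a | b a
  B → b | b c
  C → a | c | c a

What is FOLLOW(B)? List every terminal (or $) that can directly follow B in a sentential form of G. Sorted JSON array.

FIRST iteration:
pass 1:
  A via A→a: +{a}
  A via A→b a: +{b}
  B via B→b: +{b}
  C via C→a: +{a}
  C via C→c: +{c}
  S via S→A: +{a,b}
  S via S→c C: +{c}
  FIRST[S]={a,b,c}  FIRST[A]={a,b}  FIRST[B]={b}  FIRST[C]={a,c}
pass 2: done
  FIRST[S]={a,b,c}  FIRST[A]={a,b}  FIRST[B]={b}  FIRST[C]={a,c}

Compute FOLLOW by fixpoint:
FOLLOW(S) := {$}
round 1:
  A→B S: FOLLOW(B) ⊇ FIRST(S) = {a,b,c}; new: +{a,b,c}
  S→A: FOLLOW(A) ⊇ FOLLOW(S) ⊇ {$}; new: +{$}
  S→B: FOLLOW(B) ⊇ FOLLOW(S) ⊇ {$}; new: +{$}
  S→c C: FOLLOW(C) ⊇ FOLLOW(S) ⊇ {$}; new: +{$}
  S: {$}  A: {$}  B: {$,a,b,c}  C: {$}
round 2: (no change)
  S: {$}  A: {$}  B: {$,a,b,c}  C: {$}

FOLLOW(B) = ["$", "a", "b", "c"]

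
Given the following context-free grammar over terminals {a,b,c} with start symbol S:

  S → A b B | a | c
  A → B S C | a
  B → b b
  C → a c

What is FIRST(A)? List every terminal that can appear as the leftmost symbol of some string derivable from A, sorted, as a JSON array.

Compute FIRST by fixpoint:
[1]
  A via A→a: +{a}
  B via B→b b: +{b}
  C via C→a c: +{a}
  S via S→A b B: +{a}
  S via S→c: +{c}
  FIRST[S]={a,c}  FIRST[A]={a}  FIRST[B]={b}  FIRST[C]={a}
[2]
  A via A→B S C: +{b}
  S via S→A b B: +{b}
  FIRST[S]={a,b,c}  FIRST[A]={a,b}  FIRST[B]={b}  FIRST[C]={a}
[3] (stable)
  FIRST[S]={a,b,c}  FIRST[A]={a,b}  FIRST[B]={b}  FIRST[C]={a}

FIRST(A) = ["a", "b"]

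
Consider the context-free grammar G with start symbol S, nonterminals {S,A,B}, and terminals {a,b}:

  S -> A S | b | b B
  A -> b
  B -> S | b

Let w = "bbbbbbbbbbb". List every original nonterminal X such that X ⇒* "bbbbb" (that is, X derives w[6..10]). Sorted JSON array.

CNF form of G:
  S -> A S | T0 B | b
  A -> b
  B -> A S | T0 B | b
  T0 -> b

CYK fill (cells [i..j] with 6 ≤ i ≤ j ≤ 10 only):
  cell(6,6) b: {A,B,S,T0}  orig:{A,B,S}
  cell(7,7) b: {A,B,S,T0}  orig:{A,B,S}
  cell(8,8) b: {A,B,S,T0}  orig:{A,B,S}
  cell(9,9) b: {A,B,S,T0}  orig:{A,B,S}
  cell(10,10) b: {A,B,S,T0}  orig:{A,B,S}
  cell(6,7) bb: {B,S}
  cell(7,8) bb: {B,S}
  cell(8,9) bb: {B,S}
  cell(9,10) bb: {B,S}
  cell(6,8) bbb: {B,S}
  cell(7,9) bbb: {B,S}
  cell(8,10) bbb: {B,S}
  cell(6,9) bbbb: {B,S}
  cell(7,10) bbbb: {B,S}
  cell(6,10) bbbbb: {B,S}

Original NTs in T[6,10] deriving "bbbbb": ["B", "S"]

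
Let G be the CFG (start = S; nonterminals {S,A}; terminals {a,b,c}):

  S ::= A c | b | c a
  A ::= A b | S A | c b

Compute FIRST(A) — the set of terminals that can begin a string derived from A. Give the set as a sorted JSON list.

FIRST sets, iterate to fixpoint:
[1]
  A via A→c b: +{c}
  S via S→A c: +{c}
  S via S→b: +{b}
  FIRST(S)={b,c}  FIRST(A)={c}
[2]
  A via A→S A: +{b}
  FIRST(S)={b,c}  FIRST(A)={b,c}
[3] done
  FIRST(S)={b,c}  FIRST(A)={b,c}

FIRST(A) = ["b", "c"]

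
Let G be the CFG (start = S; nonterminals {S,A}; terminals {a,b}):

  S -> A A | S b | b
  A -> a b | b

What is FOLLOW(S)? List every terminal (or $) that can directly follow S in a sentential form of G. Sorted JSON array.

FIRST iteration:
iter 1:
  A via A→a b: +{a}
  A via A→b: +{b}
  S via S→A A: +{a,b}
  FIRST[S]={a,b}  FIRST[A]={a,b}
iter 2: — fixpoint
  FIRST[S]={a,b}  FIRST[A]={a,b}

FOLLOW sets:
initialize: $ ∈ FOLLOW(S)
pass 1:
  S→A A: FOLLOW(A) ⊇ FIRST(A) = {a,b}; new: +{a,b}
  S→A A: FOLLOW(A) ⊇ FOLLOW(S) ⊇ {$}; new: +{$}
  S→S b: FOLLOW(S) ⊇ FIRST(b) = {b}; new: +{b}
  FOLLOW[S]={$,b}  FOLLOW[A]={$,a,b}
pass 2: — fixpoint
  FOLLOW[S]={$,b}  FOLLOW[A]={$,a,b}

FOLLOW(S) = ["$", "b"]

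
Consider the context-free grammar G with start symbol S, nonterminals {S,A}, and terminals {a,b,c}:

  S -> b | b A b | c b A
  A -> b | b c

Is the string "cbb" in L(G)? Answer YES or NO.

CNF form of G:
  S -> T0 X2 | T1 X3 | b
  A -> T0 T1 | b
  T0 -> b
  T1 -> c
  X2 -> A T0
  X3 -> T0 A

CYK table (by increasing span):
  T[0,0] 'c' = {T1}  orig:{}
  T[1,1] 'b' = {A,S,T0}  orig:{A,S}
  T[2,2] 'b' = {A,S,T0}  orig:{A,S}
  T[0,1] 'cb' = ∅
  T[1,2] 'bb' = {X2,X3}  orig:{}
  T[0,2] 'cbb' = {S}

S ∈ T[0,2] ⇒ YES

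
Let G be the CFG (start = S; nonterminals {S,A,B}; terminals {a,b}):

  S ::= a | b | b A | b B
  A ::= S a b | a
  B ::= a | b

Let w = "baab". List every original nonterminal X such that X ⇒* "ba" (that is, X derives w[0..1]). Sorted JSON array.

Convert to CNF:
  S -> T1 A | T1 B | a | b
  A -> S X2 | a
  B -> a | b
  T0 -> a
  T1 -> b
  X2 -> T0 T1

Fill CYK table bottom-up, restricted to cells inside w[0..1]:
  [0..0]={B,S,T1}  "b"  orig:{B,S}
  [1..1]={A,B,S,T0}  "a"  orig:{A,B,S}
  [0..1]={S}  "ba"

Original NTs in T[0,1] deriving "ba": ["S"]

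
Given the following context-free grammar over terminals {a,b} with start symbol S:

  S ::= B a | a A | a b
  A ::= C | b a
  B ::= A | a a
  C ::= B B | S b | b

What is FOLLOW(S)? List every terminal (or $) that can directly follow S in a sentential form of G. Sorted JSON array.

Compute FIRST by fixpoint:
round 1:
  A via A→b a: +{b}
  B via B→A: +{b}
  B via B→a a: +{a}
  C via C→B B: +{a,b}
  S via S→B a: +{a,b}
  FIRST[S]={a,b}  FIRST[A]={b}  FIRST[B]={a,b}  FIRST[C]={a,b}
round 2:
  A via A→C: +{a}
  FIRST[S]={a,b}  FIRST[A]={a,b}  FIRST[B]={a,b}  FIRST[C]={a,b}
round 3: done
  FIRST[S]={a,b}  FIRST[A]={a,b}  FIRST[B]={a,b}  FIRST[C]={a,b}

FOLLOW sets:
seed FOLLOW(S) with $
iter 1:
  C→B B: FOLLOW(B) ⊇ FIRST(B) = {a,b}; new: +{a,b}
  C→S b: FOLLOW(S) ⊇ FIRST(b) = {b}; new: +{b}
  S→a A: FOLLOW(A) ⊇ FOLLOW(S) ⊇ {$,b}; new: +{$,b}
  FOLLOW[S]={$,b}  FOLLOW[A]={$,b}  FOLLOW[B]={a,b}  FOLLOW[C]={}
iter 2:
  A→C: FOLLOW(C) ⊇ FOLLOW(A) ⊇ {$,b}; new: +{$,b}
  B→A: FOLLOW(A) ⊇ FOLLOW(B) ⊇ {a,b}; new: +{a}
  C→B B: FOLLOW(B) ⊇ FOLLOW(C) ⊇ {$,b}; new: +{$}
  FOLLOW[S]={$,b}  FOLLOW[A]={$,a,b}  FOLLOW[B]={$,a,b}  FOLLOW[C]={$,b}
iter 3:
  A→C: FOLLOW(C) ⊇ FOLLOW(A) ⊇ {$,a,b}; new: +{a}
  FOLLOW[S]={$,b}  FOLLOW[A]={$,a,b}  FOLLOW[B]={$,a,b}  FOLLOW[C]={$,a,b}
iter 4: done
  FOLLOW[S]={$,b}  FOLLOW[A]={$,a,b}  FOLLOW[B]={$,a,b}  FOLLOW[C]={$,a,b}

FOLLOW(S) = ["$", "b"]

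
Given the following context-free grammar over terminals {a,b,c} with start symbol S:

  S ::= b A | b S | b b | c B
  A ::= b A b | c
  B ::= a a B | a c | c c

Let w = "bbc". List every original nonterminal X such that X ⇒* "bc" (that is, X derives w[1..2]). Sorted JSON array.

CNF form of G:
  S -> T0 A | T0 S | T0 T0 | T2 B
  A -> T0 X3 | c
  B -> T1 T2 | T1 X4 | T2 T2
  T0 -> b
  T1 -> a
  T2 -> c
  X3 -> A T0
  X4 -> T1 B

Fill CYK table bottom-up (cells [i..j] with 1 ≤ i ≤ j ≤ 2 only):
  T[1,1] 'b' = {T0}  orig:{}
  T[2,2] 'c' = {A,T2}  orig:{A}
  T[1,2] 'bc' = {S}

Original NTs in T[1,2] deriving "bc": ["S"]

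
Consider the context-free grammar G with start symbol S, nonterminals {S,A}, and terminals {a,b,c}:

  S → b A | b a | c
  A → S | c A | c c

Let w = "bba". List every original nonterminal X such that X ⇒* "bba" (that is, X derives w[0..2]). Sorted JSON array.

CNF form of G:
  S -> T0 A | T0 T1 | c
  A -> T0 A | T0 T1 | T2 A | T2 T2 | c
  T0 -> b
  T1 -> a
  T2 -> c

CYK table (by increasing span), restricted to cells inside w[0..2]:
  T[0,0] 'b' = {T0}  orig:{}
  T[1,1] 'b' = {T0}  orig:{}
  T[2,2] 'a' = {T1}  orig:{}
  T[0,1] 'bb' = ∅
  T[1,2] 'ba' = {A,S}
  T[0,2] 'bba' = {A,S}

Original NTs in T[0,2] deriving "bba": ["A", "S"]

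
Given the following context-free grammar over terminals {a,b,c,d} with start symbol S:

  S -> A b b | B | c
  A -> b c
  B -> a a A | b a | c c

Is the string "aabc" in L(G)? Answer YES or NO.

Convert to CNF:
  S -> A X4 | T0 T2 | T1 T1 | T2 X5 | c
  A -> T0 T1
  B -> T0 T2 | T1 T1 | T2 X3
  T0 -> b
  T1 -> c
  T2 -> a
  X3 -> T2 A
  X4 -> T0 T0
  X5 -> T2 A

CYK fill:
  cell(0,0) a: {T2}  orig:{}
  cell(1,1) a: {T2}  orig:{}
  cell(2,2) b: {T0}  orig:{}
  cell(3,3) c: {S,T1}  orig:{S}
  cell(0,1) aa: ∅
  cell(1,2) ab: ∅
  cell(2,3) bc: {A}
  cell(0,2) aab: ∅
  cell(1,3) abc: {X3,X5}  orig:{}
  cell(0,3) aabc: {B,S}

S ∈ T[0,3] ⇒ YES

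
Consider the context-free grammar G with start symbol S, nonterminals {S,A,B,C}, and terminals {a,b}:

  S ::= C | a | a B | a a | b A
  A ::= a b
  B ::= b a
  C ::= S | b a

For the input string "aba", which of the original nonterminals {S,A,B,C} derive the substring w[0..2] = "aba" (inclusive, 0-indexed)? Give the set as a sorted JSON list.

Convert to CNF:
  S -> T0 B | T0 T0 | T1 A | T1 T0 | a
  A -> T0 T1
  B -> T1 T0
  C -> T0 B | T0 T0 | T1 A | T1 T0 | a
  T0 -> a
  T1 -> b

Fill CYK table bottom-up, restricted to cells inside w[0..2]:
  cell(0,0) a: {C,S,T0}  orig:{C,S}
  cell(1,1) b: {T1}  orig:{}
  cell(2,2) a: {C,S,T0}  orig:{C,S}
  cell(0,1) ab: {A}
  cell(1,2) ba: {B,C,S}
  cell(0,2) aba: {C,S}

Original NTs in T[0,2] deriving "aba": ["C", "S"]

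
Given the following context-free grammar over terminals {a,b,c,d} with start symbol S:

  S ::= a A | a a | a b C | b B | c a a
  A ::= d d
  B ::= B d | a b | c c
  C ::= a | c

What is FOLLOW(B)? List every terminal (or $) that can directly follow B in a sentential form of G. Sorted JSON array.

FIRST iteration:
round 1:
  A via A→d d: +{d}
  B via B→a b: +{a}
  B via B→c c: +{c}
  C via C→a: +{a}
  C via C→c: +{c}
  S via S→a A: +{a}
  S via S→b B: +{b}
  S via S→c a a: +{c}
  FIRST(S)={a,b,c}  FIRST(A)={d}  FIRST(B)={a,c}  FIRST(C)={a,c}
round 2: done
  FIRST(S)={a,b,c}  FIRST(A)={d}  FIRST(B)={a,c}  FIRST(C)={a,c}

FOLLOW iteration:
initialize: $ ∈ FOLLOW(S)
iter 1:
  B→B d: FOLLOW(B) ⊇ FIRST(d) = {d}; new: +{d}
  S→a A: FOLLOW(A) ⊇ FOLLOW(S) ⊇ {$}; new: +{$}
  S→a b C: FOLLOW(C) ⊇ FOLLOW(S) ⊇ {$}; new: +{$}
  S→b B: FOLLOW(B) ⊇ FOLLOW(S) ⊇ {$}; new: +{$}
  FOLLOW(S)={$}  FOLLOW(A)={$}  FOLLOW(B)={$,d}  FOLLOW(C)={$}
iter 2: — fixpoint
  FOLLOW(S)={$}  FOLLOW(A)={$}  FOLLOW(B)={$,d}  FOLLOW(C)={$}

FOLLOW(B) = ["$", "d"]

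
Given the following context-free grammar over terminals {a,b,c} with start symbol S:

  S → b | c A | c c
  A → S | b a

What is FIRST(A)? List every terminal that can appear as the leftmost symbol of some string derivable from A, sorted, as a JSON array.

FIRST iteration:
iter 1:
  A via A→b a: +{b}
  S via S→b: +{b}
  S via S→c A: +{c}
  S: {b,c}  A: {b}
iter 2:
  A via A→S: +{c}
  S: {b,c}  A: {b,c}
iter 3: (stable)
  S: {b,c}  A: {b,c}

FIRST(A) = ["b", "c"]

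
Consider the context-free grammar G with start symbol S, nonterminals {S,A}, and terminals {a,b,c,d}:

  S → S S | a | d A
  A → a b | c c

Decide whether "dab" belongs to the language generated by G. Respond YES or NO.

Convert to CNF:
  S -> S S | T3 A | a
  A -> T0 T1 | T2 T2
  T0 -> a
  T1 -> b
  T2 -> c
  T3 -> d

CYK fill:
  cell(0,0) d: {T3}  orig:{}
  cell(1,1) a: {S,T0}  orig:{S}
  cell(2,2) b: {T1}  orig:{}
  cell(0,1) da: ∅
  cell(1,2) ab: {A}
  cell(0,2) dab: {S}

S ∈ T[0,2] ⇒ YES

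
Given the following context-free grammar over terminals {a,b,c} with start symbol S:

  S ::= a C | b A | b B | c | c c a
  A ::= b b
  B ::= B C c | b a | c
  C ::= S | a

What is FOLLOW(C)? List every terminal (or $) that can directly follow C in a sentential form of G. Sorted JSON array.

FIRST sets, iterate to fixpoint:
iter 1:
  A via A→b b: +{b}
  B via B→b a: +{b}
  B via B→c: +{c}
  C via C→a: +{a}
  S via S→a C: +{a}
  S via S→b A: +{b}
  S via S→c: +{c}
  FIRST(S)={a,b,c}  FIRST(A)={b}  FIRST(B)={b,c}  FIRST(C)={a}
iter 2:
  C via C→S: +{b,c}
  FIRST(S)={a,b,c}  FIRST(A)={b}  FIRST(B)={b,c}  FIRST(C)={a,b,c}
iter 3: done
  FIRST(S)={a,b,c}  FIRST(A)={b}  FIRST(B)={b,c}  FIRST(C)={a,b,c}

FOLLOW iteration:
initialize: $ ∈ FOLLOW(S)
iter 1:
  B→B C c: FOLLOW(B) ⊇ FIRST(C) = {a,b,c}; new: +{a,b,c}
  B→B C c: FOLLOW(C) ⊇ FIRST(c) = {c}; new: +{c}
  C→S: FOLLOW(S) ⊇ FOLLOW(C) ⊇ {c}; new: +{c}
  S→a C: FOLLOW(C) ⊇ FOLLOW(S) ⊇ {$,c}; new: +{$}
  S→b A: FOLLOW(A) ⊇ FOLLOW(S) ⊇ {$,c}; new: +{$,c}
  S→b B: FOLLOW(B) ⊇ FOLLOW(S) ⊇ {$,c}; new: +{$}
  FOLLOW(S)={$,c}  FOLLOW(A)={$,c}  FOLLOW(B)={$,a,b,c}  FOLLOW(C)={$,c}
iter 2: done
  FOLLOW(S)={$,c}  FOLLOW(A)={$,c}  FOLLOW(B)={$,a,b,c}  FOLLOW(C)={$,c}

FOLLOW(C) = ["$", "c"]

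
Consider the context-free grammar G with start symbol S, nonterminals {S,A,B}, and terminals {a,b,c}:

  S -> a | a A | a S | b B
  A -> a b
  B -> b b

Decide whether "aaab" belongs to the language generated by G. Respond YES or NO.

CNF form of G:
  S -> T0 A | T0 S | T1 B | a
  A -> T0 T1
  B -> T1 T1
  T0 -> a
  T1 -> b

CYK fill:
  [0..0]={S,T0}  "a"  orig:{S}
  [1..1]={S,T0}  "a"  orig:{S}
  [2..2]={S,T0}  "a"  orig:{S}
  [3..3]={T1}  "b"  orig:{}
  [0..1]={S}  "aa"
  [1..2]={S}  "aa"
  [2..3]={A}  "ab"
  [0..2]={S}  "aaa"
  [1..3]={S}  "aab"
  [0..3]={S}  "aaab"

S ∈ T[0,3] ⇒ YES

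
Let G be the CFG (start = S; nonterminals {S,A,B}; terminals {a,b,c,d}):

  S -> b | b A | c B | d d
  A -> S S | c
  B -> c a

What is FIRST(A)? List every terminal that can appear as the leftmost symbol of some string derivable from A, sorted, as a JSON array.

FIRST sets, iterate to fixpoint:
[1]
  A via A→c: +{c}
  B via B→c a: +{c}
  S via S→b: +{b}
  S via S→c B: +{c}
  S via S→d d: +{d}
  FIRST[S]={b,c,d}  FIRST[A]={c}  FIRST[B]={c}
[2]
  A via A→S S: +{b,d}
  FIRST[S]={b,c,d}  FIRST[A]={b,c,d}  FIRST[B]={c}
[3] (stable)
  FIRST[S]={b,c,d}  FIRST[A]={b,c,d}  FIRST[B]={c}

FIRST(A) = ["b", "c", "d"]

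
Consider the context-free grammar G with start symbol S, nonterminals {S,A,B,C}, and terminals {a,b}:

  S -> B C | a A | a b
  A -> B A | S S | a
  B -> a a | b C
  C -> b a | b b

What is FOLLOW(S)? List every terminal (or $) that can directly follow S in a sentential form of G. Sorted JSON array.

Compute FIRST by fixpoint:
iter 1:
  A via A→a: +{a}
  B via B→a a: +{a}
  B via B→b C: +{b}
  C via C→b a: +{b}
  S via S→B C: +{a,b}
  S: {a,b}  A: {a}  B: {a,b}  C: {b}
iter 2:
  A via A→B A: +{b}
  S: {a,b}  A: {a,b}  B: {a,b}  C: {b}
iter 3: (stable)
  S: {a,b}  A: {a,b}  B: {a,b}  C: {b}

Compute FOLLOW by fixpoint:
initialize: $ ∈ FOLLOW(S)
pass 1:
  A→B A: FOLLOW(B) ⊇ FIRST(A) = {a,b}; new: +{a,b}
  A→S S: FOLLOW(S) ⊇ FIRST(S) = {a,b}; new: +{a,b}
  B→b C: FOLLOW(C) ⊇ FOLLOW(B) ⊇ {a,b}; new: +{a,b}
  S→B C: FOLLOW(C) ⊇ FOLLOW(S) ⊇ {$,a,b}; new: +{$}
  S→a A: FOLLOW(A) ⊇ FOLLOW(S) ⊇ {$,a,b}; new: +{$,a,b}
  FOLLOW(S)={$,a,b}  FOLLOW(A)={$,a,b}  FOLLOW(B)={a,b}  FOLLOW(C)={$,a,b}
pass 2: (no change)
  FOLLOW(S)={$,a,b}  FOLLOW(A)={$,a,b}  FOLLOW(B)={a,b}  FOLLOW(C)={$,a,b}

FOLLOW(S) = ["$", "a", "b"]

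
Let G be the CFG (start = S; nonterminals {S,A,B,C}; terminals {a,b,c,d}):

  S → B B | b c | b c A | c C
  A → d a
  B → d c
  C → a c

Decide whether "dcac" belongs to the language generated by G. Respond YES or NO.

Convert to CNF:
  S -> B B | T2 C | T3 T2 | T3 X4
  A -> T0 T1
  B -> T0 T2
  C -> T1 T2
  T0 -> d
  T1 -> a
  T2 -> c
  T3 -> b
  X4 -> T2 A

Fill CYK table bottom-up:
  [0..0]={T0}  "d"  orig:{}
  [1..1]={T2}  "c"  orig:{}
  [2..2]={T1}  "a"  orig:{}
  [3..3]={T2}  "c"  orig:{}
  [0..1]={B}  "dc"
  [1..2]=∅  "ca"
  [2..3]={C}  "ac"
  [0..2]=∅  "dca"
  [1..3]={S}  "cac"
  [0..3]=∅  "dcac"

S ∉ T[0,3] ⇒ NO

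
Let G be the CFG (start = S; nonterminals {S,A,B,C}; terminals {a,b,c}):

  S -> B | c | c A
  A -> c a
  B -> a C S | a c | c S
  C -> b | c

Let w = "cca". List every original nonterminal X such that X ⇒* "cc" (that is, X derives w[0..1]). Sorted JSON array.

CNF form of G:
  S -> T0 A | T0 S | T1 T0 | T1 X3 | c
  A -> T0 T1
  B -> T0 S | T1 T0 | T1 X2
  C -> b | c
  T0 -> c
  T1 -> a
  X2 -> C S
  X3 -> C S

Fill CYK table bottom-up, restricted to cells inside w[0..1]:
  T[0,0] 'c' = {C,S,T0}  orig:{C,S}
  T[1,1] 'c' = {C,S,T0}  orig:{C,S}
  T[0,1] 'cc' = {B,S,X2,X3}  orig:{B,S}

Original NTs in T[0,1] deriving "cc": ["B", "S"]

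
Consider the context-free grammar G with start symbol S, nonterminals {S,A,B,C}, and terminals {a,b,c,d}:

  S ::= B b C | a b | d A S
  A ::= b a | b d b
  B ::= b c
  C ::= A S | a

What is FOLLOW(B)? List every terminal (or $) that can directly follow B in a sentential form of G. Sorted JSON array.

Compute FIRST by fixpoint:
round 1:
  A via A→b a: +{b}
  B via B→b c: +{b}
  C via C→A S: +{b}
  C via C→a: +{a}
  S via S→B b C: +{b}
  S via S→a b: +{a}
  S via S→d A S: +{d}
  S: {a,b,d}  A: {b}  B: {b}  C: {a,b}
round 2: done
  S: {a,b,d}  A: {b}  B: {b}  C: {a,b}

FOLLOW iteration:
seed FOLLOW(S) with $
round 1:
  C→A S: FOLLOW(A) ⊇ FIRST(S) = {a,b,d}; new: +{a,b,d}
  S→B b C: FOLLOW(B) ⊇ FIRST(b) = {b}; new: +{b}
  S→B b C: FOLLOW(C) ⊇ FOLLOW(S) ⊇ {$}; new: +{$}
  S: {$}  A: {a,b,d}  B: {b}  C: {$}
round 2: (no change)
  S: {$}  A: {a,b,d}  B: {b}  C: {$}

FOLLOW(B) = ["b"]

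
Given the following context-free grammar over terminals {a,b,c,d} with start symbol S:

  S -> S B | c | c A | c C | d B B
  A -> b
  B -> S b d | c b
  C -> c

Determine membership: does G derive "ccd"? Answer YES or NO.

CNF form of G:
  S -> S B | T1 X4 | T2 A | T2 C | c
  A -> b
  B -> S X3 | T2 T0
  C -> c
  T0 -> b
  T1 -> d
  T2 -> c
  X3 -> T0 T1
  X4 -> B B

CYK fill:
  T[0,0] 'c' = {C,S,T2}  orig:{C,S}
  T[1,1] 'c' = {C,S,T2}  orig:{C,S}
  T[2,2] 'd' = {T1}  orig:{}
  T[0,1] 'cc' = {S}
  T[1,2] 'cd' = ∅
  T[0,2] 'ccd' = ∅

S ∉ T[0,2] ⇒ NO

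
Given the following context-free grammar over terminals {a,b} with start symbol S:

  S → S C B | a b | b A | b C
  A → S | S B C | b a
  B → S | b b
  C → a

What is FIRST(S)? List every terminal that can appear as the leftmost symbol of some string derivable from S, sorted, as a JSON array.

Compute FIRST by fixpoint:
[1]
  A via A→b a: +{b}
  B via B→b b: +{b}
  C via C→a: +{a}
  S via S→a b: +{a}
  S via S→b A: +{b}
  FIRST(S)={a,b}  FIRST(A)={b}  FIRST(B)={b}  FIRST(C)={a}
[2]
  A via A→S: +{a}
  B via B→S: +{a}
  FIRST(S)={a,b}  FIRST(A)={a,b}  FIRST(B)={a,b}  FIRST(C)={a}
[3] done
  FIRST(S)={a,b}  FIRST(A)={a,b}  FIRST(B)={a,b}  FIRST(C)={a}

FIRST(S) = ["a", "b"]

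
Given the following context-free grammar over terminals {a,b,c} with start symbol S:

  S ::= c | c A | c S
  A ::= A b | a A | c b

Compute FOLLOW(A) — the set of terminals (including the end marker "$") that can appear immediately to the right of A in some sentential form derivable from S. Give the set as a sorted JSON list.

FIRST sets, iterate to fixpoint:
round 1:
  A via A→a A: +{a}
  A via A→c b: +{c}
  S via S→c: +{c}
  FIRST(S)={c}  FIRST(A)={a,c}
round 2: (stable)
  FIRST(S)={c}  FIRST(A)={a,c}

Compute FOLLOW by fixpoint:
seed FOLLOW(S) with $
iter 1:
  A→A b: FOLLOW(A) ⊇ FIRST(b) = {b}; new: +{b}
  S→c A: FOLLOW(A) ⊇ FOLLOW(S) ⊇ {$}; new: +{$}
  S: {$}  A: {$,b}
iter 2: (stable)
  S: {$}  A: {$,b}

FOLLOW(A) = ["$", "b"]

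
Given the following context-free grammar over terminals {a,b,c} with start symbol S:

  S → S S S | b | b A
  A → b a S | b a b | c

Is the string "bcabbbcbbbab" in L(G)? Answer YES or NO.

CNF form of G:
  S -> S X4 | T0 A | b
  A -> T0 X2 | T0 X3 | c
  T0 -> b
  T1 -> a
  X2 -> T1 S
  X3 -> T1 T0
  X4 -> S S

CYK fill:
  T[0,0] 'b' = {S,T0}  orig:{S}
  T[1,1] 'c' = {A}
  T[2,2] 'a' = {T1}  orig:{}
  T[3,3] 'b' = {S,T0}  orig:{S}
  T[4,4] 'b' = {S,T0}  orig:{S}
  T[5,5] 'b' = {S,T0}  orig:{S}
  T[6,6] 'c' = {A}
  T[7,7] 'b' = {S,T0}  orig:{S}
  T[8,8] 'b' = {S,T0}  orig:{S}
  T[9,9] 'b' = {S,T0}  orig:{S}
  T[10,10] 'a' = {T1}  orig:{}
  T[11,11] 'b' = {S,T0}  orig:{S}
  T[0,1] 'bc' = {S}
  T[1,2] 'ca' = ∅
  T[2,3] 'ab' = {X2,X3}  orig:{}
  T[3,4] 'bb' = {X4}  orig:{}
  T[4,5] 'bb' = {X4}  orig:{}
  T[5,6] 'bc' = {S}
  T[6,7] 'cb' = ∅
  T[7,8] 'bb' = {X4}  orig:{}
  T[8,9] 'bb' = {X4}  orig:{}
  T[9,10] 'ba' = ∅
  T[10,11] 'ab' = {X2,X3}  orig:{}
  T[0,2] 'bca' = ∅
  T[1,3] 'cab' = ∅
  T[2,4] 'abb' = ∅
  T[3,5] 'bbb' = {S}
  T[4,6] 'bbc' = {X4}  orig:{}
  T[5,7] 'bcb' = {X4}  orig:{}
  T[6,8] 'cbb' = ∅
  T[7,9] 'bbb' = {S}
  T[8,10] 'bba' = ∅
  T[9,11] 'bab' = {A}
  T[0,3] 'bcab' = ∅
  T[1,4] 'cabb' = ∅
  T[2,5] 'abbb' = {X2}  orig:{}
  T[3,6] 'bbbc' = {S}
  T[4,7] 'bbcb' = {S}
  T[5,8] 'bcbb' = {S}
  T[6,9] 'cbbb' = ∅
  T[7,10] 'bbba' = ∅
  T[8,11] 'bbab' = {S}
  T[0,4] 'bcabb' = ∅
  T[1,5] 'cabbb' = ∅
  T[2,6] 'abbbc' = {X2}  orig:{}
  T[3,7] 'bbbcb' = {X4}  orig:{}
  T[4,8] 'bbcbb' = {X4}  orig:{}
  T[5,9] 'bcbbb' = {X4}  orig:{}
  T[6,10] 'cbbba' = ∅
  T[7,11] 'bbbab' = {X4}  orig:{}
  T[0,5] 'bcabbb' = ∅
  T[1,6] 'cabbbc' = ∅
  T[2,7] 'abbbcb' = ∅
  T[3,8] 'bbbcbb' = {S}
  T[4,9] 'bbcbbb' = {S}
  T[5,10] 'bcbbba' = ∅
  T[6,11] 'cbbbab' = ∅
  T[0,6] 'bcabbbc' = ∅
  T[1,7] 'cabbbcb' = ∅
  T[2,8] 'abbbcbb' = {X2}  orig:{}
  T[3,9] 'bbbcbbb' = {X4}  orig:{}
  T[4,10] 'bbcbbba' = ∅
  T[5,11] 'bcbbbab' = {S}
  T[0,7] 'bcabbbcb' = ∅
  T[1,8] 'cabbbcbb' = ∅
  T[2,9] 'abbbcbbb' = ∅
  T[3,10] 'bbbcbbba' = ∅
  T[4,11] 'bbcbbbab' = {X4}  orig:{}
  T[0,8] 'bcabbbcbb' = ∅
  T[1,9] 'cabbbcbbb' = ∅
  T[2,10] 'abbbcbbba' = ∅
  T[3,11] 'bbbcbbbab' = {S}
  T[0,9] 'bcabbbcbbb' = ∅
  T[1,10] 'cabbbcbbba' = ∅
  T[2,11] 'abbbcbbbab' = {X2}  orig:{}
  T[0,10] 'bcabbbcbbba' = ∅
  T[1,11] 'cabbbcbbbab' = ∅
  T[0,11] 'bcabbbcbbbab' = ∅

S ∉ T[0,11] ⇒ NO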